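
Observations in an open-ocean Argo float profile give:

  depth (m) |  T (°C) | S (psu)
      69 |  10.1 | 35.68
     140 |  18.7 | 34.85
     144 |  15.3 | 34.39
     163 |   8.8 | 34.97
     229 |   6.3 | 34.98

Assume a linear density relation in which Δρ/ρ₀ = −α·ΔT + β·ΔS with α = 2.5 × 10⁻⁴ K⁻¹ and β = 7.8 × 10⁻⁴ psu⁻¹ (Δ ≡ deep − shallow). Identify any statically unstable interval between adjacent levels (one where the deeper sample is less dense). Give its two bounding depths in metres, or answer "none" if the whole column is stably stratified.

Evaluate Δρ/ρ₀ = −αΔT + βΔS across each adjacent pair:
  69–140 m: −αΔT+βΔS = −(2.5 × 10⁻⁴)(+8.6)+(7.8 × 10⁻⁴)(-0.83) = -2.8 × 10⁻³ → UNSTABLE
  140–144 m: −αΔT+βΔS = −(2.5 × 10⁻⁴)(-3.4)+(7.8 × 10⁻⁴)(-0.46) = 4.9 × 10⁻⁴ → stable
  144–163 m: −αΔT+βΔS = −(2.5 × 10⁻⁴)(-6.5)+(7.8 × 10⁻⁴)(+0.58) = 2.1 × 10⁻³ → stable
  163–229 m: −αΔT+βΔS = −(2.5 × 10⁻⁴)(-2.5)+(7.8 × 10⁻⁴)(+0.01) = 6.3 × 10⁻⁴ → stable
The 69–140 m interval has Δρ < 0: lighter water underlies denser water.

69–140 m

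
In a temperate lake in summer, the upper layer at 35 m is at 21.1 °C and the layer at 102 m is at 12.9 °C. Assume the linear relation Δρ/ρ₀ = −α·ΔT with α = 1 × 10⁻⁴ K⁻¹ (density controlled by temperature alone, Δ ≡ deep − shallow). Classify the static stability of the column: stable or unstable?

stable

ΔT = 12.9 − 21.1 = -8.2 K, so Δρ/ρ₀ = −αΔT = 8.20 × 10⁻⁴.
Δρ/ρ₀ > 0, so Δρ > 0: deeper water is denser → statically stable.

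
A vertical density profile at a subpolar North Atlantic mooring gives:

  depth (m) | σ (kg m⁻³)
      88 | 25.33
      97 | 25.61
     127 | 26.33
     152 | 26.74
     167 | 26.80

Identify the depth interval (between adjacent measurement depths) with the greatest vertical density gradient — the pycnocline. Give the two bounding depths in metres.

Compute the density gradient over each adjacent pair:
  88–97 m: Δρ/Δz = 0.28/9 = 0.031 kg m⁻⁴
  97–127 m: Δρ/Δz = 0.72/30 = 0.024 kg m⁻⁴
  127–152 m: Δρ/Δz = 0.41/25 = 0.016 kg m⁻⁴
  152–167 m: Δρ/Δz = 0.06/15 = 4.0 × 10⁻³ kg m⁻⁴
The largest gradient is in the 88–97 m interval — the pycnocline.

88–97 m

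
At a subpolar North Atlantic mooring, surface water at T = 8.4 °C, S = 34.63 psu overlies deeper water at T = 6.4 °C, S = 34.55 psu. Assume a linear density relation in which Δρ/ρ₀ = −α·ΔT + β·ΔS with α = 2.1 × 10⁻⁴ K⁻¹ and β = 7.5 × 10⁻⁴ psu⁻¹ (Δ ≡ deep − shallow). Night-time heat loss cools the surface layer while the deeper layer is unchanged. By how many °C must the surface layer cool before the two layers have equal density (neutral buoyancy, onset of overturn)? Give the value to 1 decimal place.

1.7 °C

Neutral buoyancy requires Δρ = 0, i.e. −α(T_deep − T_surf′) + β(S_deep − S_surf) = 0.
T_surf′ = T_deep − (β/α)·ΔS = 6.4 − (7.5 × 10⁻⁴/2.1 × 10⁻⁴)·(-0.08) = 6.686 °C.
Cooling required: 8.4 − (6.686) = 1.714 °C.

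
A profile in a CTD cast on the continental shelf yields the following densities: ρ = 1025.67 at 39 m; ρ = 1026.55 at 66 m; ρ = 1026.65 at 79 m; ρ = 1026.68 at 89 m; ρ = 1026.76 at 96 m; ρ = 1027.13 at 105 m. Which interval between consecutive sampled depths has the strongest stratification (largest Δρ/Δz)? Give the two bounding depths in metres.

96–105 m

Compute the density gradient over each adjacent pair:
  39–66 m: Δρ/Δz = 0.88/27 = 0.033 kg m⁻⁴
  66–79 m: Δρ/Δz = 0.10/13 = 7.7 × 10⁻³ kg m⁻⁴
  79–89 m: Δρ/Δz = 0.03/10 = 3.0 × 10⁻³ kg m⁻⁴
  89–96 m: Δρ/Δz = 0.08/7 = 0.011 kg m⁻⁴
  96–105 m: Δρ/Δz = 0.37/9 = 0.041 kg m⁻⁴
The largest gradient is in the 96–105 m interval — the pycnocline.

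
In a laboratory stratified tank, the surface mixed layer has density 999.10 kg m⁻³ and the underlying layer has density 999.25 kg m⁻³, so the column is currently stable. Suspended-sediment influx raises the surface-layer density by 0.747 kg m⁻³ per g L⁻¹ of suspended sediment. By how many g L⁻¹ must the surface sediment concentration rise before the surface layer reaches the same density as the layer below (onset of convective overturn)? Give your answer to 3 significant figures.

0.201 g L⁻¹

Density deficit of the surface layer: 999.25 − 999.10 = 0.15 kg m⁻³.
Required change = 0.15 / 0.747 = 0.201 g L⁻¹.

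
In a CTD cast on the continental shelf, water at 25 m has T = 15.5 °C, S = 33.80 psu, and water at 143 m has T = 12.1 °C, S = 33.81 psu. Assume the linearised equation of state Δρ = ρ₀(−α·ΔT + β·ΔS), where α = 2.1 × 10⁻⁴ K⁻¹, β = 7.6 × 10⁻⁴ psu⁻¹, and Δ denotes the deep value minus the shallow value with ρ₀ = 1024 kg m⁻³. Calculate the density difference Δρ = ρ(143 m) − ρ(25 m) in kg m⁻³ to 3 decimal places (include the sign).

ΔT = -3.4 K, ΔS = +0.01 psu (deep − shallow).
Δρ/ρ₀ = −(2.1 × 10⁻⁴)(-3.4) + (7.6 × 10⁻⁴)(+0.01) = 7.216 × 10⁻⁴.
Δρ = 1024 × (7.216 × 10⁻⁴) = +0.739 kg m⁻³.
Positive Δρ: denser below, stable.

+0.739 kg m⁻³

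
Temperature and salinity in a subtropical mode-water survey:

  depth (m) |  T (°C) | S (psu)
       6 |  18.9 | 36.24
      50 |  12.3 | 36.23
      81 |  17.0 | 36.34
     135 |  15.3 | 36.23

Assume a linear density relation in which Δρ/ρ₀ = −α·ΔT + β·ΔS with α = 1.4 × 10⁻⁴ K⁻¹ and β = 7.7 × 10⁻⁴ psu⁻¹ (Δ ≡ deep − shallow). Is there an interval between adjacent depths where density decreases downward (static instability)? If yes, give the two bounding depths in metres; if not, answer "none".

50–81 m

Evaluate Δρ/ρ₀ = −αΔT + βΔS across each adjacent pair:
  6–50 m: −αΔT+βΔS = −(1.4 × 10⁻⁴)(-6.6)+(7.7 × 10⁻⁴)(-0.01) = 9.2 × 10⁻⁴ → stable
  50–81 m: −αΔT+βΔS = −(1.4 × 10⁻⁴)(+4.7)+(7.7 × 10⁻⁴)(+0.11) = -5.7 × 10⁻⁴ → UNSTABLE
  81–135 m: −αΔT+βΔS = −(1.4 × 10⁻⁴)(-1.7)+(7.7 × 10⁻⁴)(-0.11) = 1.5 × 10⁻⁴ → stable
The 50–81 m interval has Δρ < 0: lighter water underlies denser water.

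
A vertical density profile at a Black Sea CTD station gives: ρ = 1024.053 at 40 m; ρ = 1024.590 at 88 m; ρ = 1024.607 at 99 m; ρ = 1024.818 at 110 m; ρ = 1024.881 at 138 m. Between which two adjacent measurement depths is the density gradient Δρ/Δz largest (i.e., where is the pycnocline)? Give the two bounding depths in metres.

Compute the density gradient over each adjacent pair:
  40–88 m: Δρ/Δz = 0.537/48 = 0.011 kg m⁻⁴
  88–99 m: Δρ/Δz = 0.017/11 = 1.5 × 10⁻³ kg m⁻⁴
  99–110 m: Δρ/Δz = 0.211/11 = 0.019 kg m⁻⁴
  110–138 m: Δρ/Δz = 0.063/28 = 2.2 × 10⁻³ kg m⁻⁴
The largest gradient is in the 99–110 m interval — the pycnocline.

99–110 m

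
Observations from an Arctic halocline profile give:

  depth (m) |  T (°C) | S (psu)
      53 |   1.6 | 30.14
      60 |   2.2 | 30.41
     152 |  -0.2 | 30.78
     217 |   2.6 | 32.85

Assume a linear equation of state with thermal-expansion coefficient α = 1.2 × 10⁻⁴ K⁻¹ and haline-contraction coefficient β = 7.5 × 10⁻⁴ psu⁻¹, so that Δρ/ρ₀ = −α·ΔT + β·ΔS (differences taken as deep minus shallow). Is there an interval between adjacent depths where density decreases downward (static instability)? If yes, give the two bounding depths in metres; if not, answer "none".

none

Evaluate Δρ/ρ₀ = −αΔT + βΔS across each adjacent pair:
  53–60 m: −αΔT+βΔS = −(1.2 × 10⁻⁴)(+0.6)+(7.5 × 10⁻⁴)(+0.27) = 1.3 × 10⁻⁴ → stable
  60–152 m: −αΔT+βΔS = −(1.2 × 10⁻⁴)(-2.4)+(7.5 × 10⁻⁴)(+0.37) = 5.7 × 10⁻⁴ → stable
  152–217 m: −αΔT+βΔS = −(1.2 × 10⁻⁴)(+2.8)+(7.5 × 10⁻⁴)(+2.07) = 1.2 × 10⁻³ → stable
Every interval has Δρ > 0: the column is stably stratified throughout.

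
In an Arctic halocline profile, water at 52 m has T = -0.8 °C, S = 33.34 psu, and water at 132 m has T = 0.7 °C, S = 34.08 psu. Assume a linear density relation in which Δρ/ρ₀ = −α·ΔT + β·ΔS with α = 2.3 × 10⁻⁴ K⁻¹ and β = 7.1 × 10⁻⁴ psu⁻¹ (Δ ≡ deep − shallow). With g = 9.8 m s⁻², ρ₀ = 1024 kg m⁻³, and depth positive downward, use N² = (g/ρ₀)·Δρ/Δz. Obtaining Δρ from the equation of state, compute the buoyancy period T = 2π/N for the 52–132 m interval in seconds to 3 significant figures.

ΔT = +1.5 K, ΔS = +0.74 psu (deep − shallow).
Δρ/ρ₀ = −αΔT + βΔS = -3.45 × 10⁻⁴ + 5.254 × 10⁻⁴ = 1.804 × 10⁻⁴, so Δρ ≈ 0.1847 kg m⁻³.
N² = (g/ρ₀)·Δρ/Δz = g·(Δρ/ρ₀)/Δz = 9.8 × 1.804 × 10⁻⁴ / 80 = 2.2099 × 10⁻⁵ s⁻².
N = √(2.2099 × 10⁻⁵) = 4.7010 × 10⁻³ rad s⁻¹ → T = 2π/N = 1.3366 × 10³ s ≈ 1.34 × 10³ s.

1.34 × 10³ s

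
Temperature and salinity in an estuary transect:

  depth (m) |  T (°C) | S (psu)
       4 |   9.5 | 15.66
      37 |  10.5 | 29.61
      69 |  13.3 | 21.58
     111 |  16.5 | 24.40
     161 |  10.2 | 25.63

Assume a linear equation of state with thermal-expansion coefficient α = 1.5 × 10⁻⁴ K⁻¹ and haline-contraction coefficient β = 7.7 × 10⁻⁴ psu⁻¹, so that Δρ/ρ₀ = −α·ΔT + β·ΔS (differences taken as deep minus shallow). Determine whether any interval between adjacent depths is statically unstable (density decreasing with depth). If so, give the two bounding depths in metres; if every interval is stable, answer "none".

Evaluate Δρ/ρ₀ = −αΔT + βΔS across each adjacent pair:
  4–37 m: −αΔT+βΔS = −(1.5 × 10⁻⁴)(+1.0)+(7.7 × 10⁻⁴)(+13.95) = 0.011 → stable
  37–69 m: −αΔT+βΔS = −(1.5 × 10⁻⁴)(+2.8)+(7.7 × 10⁻⁴)(-8.03) = -6.6 × 10⁻³ → UNSTABLE
  69–111 m: −αΔT+βΔS = −(1.5 × 10⁻⁴)(+3.2)+(7.7 × 10⁻⁴)(+2.82) = 1.7 × 10⁻³ → stable
  111–161 m: −αΔT+βΔS = −(1.5 × 10⁻⁴)(-6.3)+(7.7 × 10⁻⁴)(+1.23) = 1.9 × 10⁻³ → stable
The 37–69 m interval has Δρ < 0: lighter water underlies denser water.

37–69 m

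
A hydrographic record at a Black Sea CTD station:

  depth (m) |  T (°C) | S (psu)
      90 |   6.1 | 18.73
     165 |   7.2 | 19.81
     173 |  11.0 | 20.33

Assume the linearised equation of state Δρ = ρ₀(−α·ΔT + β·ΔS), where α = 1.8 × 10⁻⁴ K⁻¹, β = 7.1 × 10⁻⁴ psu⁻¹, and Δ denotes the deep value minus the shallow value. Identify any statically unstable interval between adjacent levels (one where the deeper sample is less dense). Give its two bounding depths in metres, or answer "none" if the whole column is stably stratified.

165–173 m

Evaluate Δρ/ρ₀ = −αΔT + βΔS across each adjacent pair:
  90–165 m: −αΔT+βΔS = −(1.8 × 10⁻⁴)(+1.1)+(7.1 × 10⁻⁴)(+1.08) = 5.7 × 10⁻⁴ → stable
  165–173 m: −αΔT+βΔS = −(1.8 × 10⁻⁴)(+3.8)+(7.1 × 10⁻⁴)(+0.52) = -3.1 × 10⁻⁴ → UNSTABLE
The 165–173 m interval has Δρ < 0: lighter water underlies denser water.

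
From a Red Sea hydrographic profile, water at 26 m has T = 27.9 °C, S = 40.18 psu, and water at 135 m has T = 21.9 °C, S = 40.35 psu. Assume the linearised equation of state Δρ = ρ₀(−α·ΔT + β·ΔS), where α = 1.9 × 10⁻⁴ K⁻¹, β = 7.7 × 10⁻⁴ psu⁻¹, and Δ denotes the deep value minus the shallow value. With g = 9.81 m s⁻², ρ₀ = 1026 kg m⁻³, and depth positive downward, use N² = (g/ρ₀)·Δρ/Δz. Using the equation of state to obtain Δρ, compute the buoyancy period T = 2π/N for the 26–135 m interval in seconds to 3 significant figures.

ΔT = -6.0 K, ΔS = +0.17 psu (deep − shallow).
Δρ/ρ₀ = −αΔT + βΔS = 1.14 × 10⁻³ + 1.309 × 10⁻⁴ = 1.2709 × 10⁻³, so Δρ ≈ 1.304 kg m⁻³.
N² = (g/ρ₀)·Δρ/Δz = g·(Δρ/ρ₀)/Δz = 9.81 × 1.2709 × 10⁻³ / 109 = 1.1438 × 10⁻⁴ s⁻².
N = √(1.1438 × 10⁻⁴) = 0.010695 rad s⁻¹ → T = 2π/N = 587.49 s ≈ 587 s.

587 s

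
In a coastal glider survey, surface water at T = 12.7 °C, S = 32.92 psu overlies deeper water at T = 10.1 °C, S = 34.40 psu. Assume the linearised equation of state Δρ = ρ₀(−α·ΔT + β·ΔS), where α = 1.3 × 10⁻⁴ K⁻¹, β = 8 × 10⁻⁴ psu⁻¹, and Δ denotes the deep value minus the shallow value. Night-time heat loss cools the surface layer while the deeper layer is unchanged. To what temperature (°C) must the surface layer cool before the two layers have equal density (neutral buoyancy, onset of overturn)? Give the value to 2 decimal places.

0.99 °C

Neutral buoyancy requires Δρ = 0, i.e. −α(T_deep − T_surf′) + β(S_deep − S_surf) = 0.
T_surf′ = T_deep − (β/α)·ΔS = 10.1 − (8 × 10⁻⁴/1.3 × 10⁻⁴)·(+1.48) = 0.9923 °C.
Cooling required: 12.7 − (0.9923) = 11.7077 °C.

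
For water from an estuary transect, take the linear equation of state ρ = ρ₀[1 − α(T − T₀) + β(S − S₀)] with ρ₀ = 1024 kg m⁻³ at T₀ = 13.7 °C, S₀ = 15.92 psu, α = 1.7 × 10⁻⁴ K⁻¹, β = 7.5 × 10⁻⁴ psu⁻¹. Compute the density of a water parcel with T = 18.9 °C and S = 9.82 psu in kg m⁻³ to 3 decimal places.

1018.410 kg m⁻³

T − T₀ = +5.2 K, S − S₀ = -6.10 psu.
Bracket = 1 − α·(+5.2) + β·(-6.10) = 1 + (-5.459 × 10⁻³) = 0.9945410.
ρ = 1024 × 0.9945410 = 1018.410 kg m⁻³.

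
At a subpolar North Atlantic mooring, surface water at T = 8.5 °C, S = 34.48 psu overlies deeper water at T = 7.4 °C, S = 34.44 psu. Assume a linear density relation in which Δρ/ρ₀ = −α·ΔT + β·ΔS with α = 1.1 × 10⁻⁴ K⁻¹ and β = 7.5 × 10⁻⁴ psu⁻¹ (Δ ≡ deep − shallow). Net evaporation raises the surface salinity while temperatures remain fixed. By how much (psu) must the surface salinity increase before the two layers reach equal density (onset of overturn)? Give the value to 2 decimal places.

0.12 psu

Neutral buoyancy requires −α(T_deep − T_surf) + β(S_deep − S_surf′) = 0.
S_surf′ = S_deep − (α/β)·ΔT = 34.44 − (1.1 × 10⁻⁴/7.5 × 10⁻⁴)·(-1.1) = 34.6013 psu.
Increase required: 34.6013 − 34.48 = 0.1213 psu.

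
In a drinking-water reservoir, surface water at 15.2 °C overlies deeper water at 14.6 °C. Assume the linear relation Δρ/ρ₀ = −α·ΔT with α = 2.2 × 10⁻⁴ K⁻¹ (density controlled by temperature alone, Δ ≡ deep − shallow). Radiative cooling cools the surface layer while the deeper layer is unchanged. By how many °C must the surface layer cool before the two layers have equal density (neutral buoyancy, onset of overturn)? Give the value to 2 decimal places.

With temperature the only control, equal density requires T_surf′ = T_deep.
T_surf′ = 14.6 °C.
Cooling required: 15.2 − 14.6 = 0.60 °C.

0.60 °C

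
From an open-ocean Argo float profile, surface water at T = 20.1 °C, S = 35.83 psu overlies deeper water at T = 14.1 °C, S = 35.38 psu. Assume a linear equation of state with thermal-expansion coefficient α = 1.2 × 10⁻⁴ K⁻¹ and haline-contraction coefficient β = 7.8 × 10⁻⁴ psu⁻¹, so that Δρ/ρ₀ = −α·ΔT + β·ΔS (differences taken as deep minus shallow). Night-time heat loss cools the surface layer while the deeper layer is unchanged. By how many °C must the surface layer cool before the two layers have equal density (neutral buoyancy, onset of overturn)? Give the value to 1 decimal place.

3.1 °C

Neutral buoyancy requires Δρ = 0, i.e. −α(T_deep − T_surf′) + β(S_deep − S_surf) = 0.
T_surf′ = T_deep − (β/α)·ΔS = 14.1 − (7.8 × 10⁻⁴/1.2 × 10⁻⁴)·(-0.45) = 17.025 °C.
Cooling required: 20.1 − (17.025) = 3.075 °C.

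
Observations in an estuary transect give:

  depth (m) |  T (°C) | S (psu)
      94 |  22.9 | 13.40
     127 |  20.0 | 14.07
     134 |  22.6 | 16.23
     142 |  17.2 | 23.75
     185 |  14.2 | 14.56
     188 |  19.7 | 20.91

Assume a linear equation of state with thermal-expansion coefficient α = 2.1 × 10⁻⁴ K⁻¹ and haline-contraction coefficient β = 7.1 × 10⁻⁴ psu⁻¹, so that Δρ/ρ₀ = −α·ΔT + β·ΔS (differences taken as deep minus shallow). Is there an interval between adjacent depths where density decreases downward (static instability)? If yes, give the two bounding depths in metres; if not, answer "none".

Evaluate Δρ/ρ₀ = −αΔT + βΔS across each adjacent pair:
  94–127 m: −αΔT+βΔS = −(2.1 × 10⁻⁴)(-2.9)+(7.1 × 10⁻⁴)(+0.67) = 1.1 × 10⁻³ → stable
  127–134 m: −αΔT+βΔS = −(2.1 × 10⁻⁴)(+2.6)+(7.1 × 10⁻⁴)(+2.16) = 9.9 × 10⁻⁴ → stable
  134–142 m: −αΔT+βΔS = −(2.1 × 10⁻⁴)(-5.4)+(7.1 × 10⁻⁴)(+7.52) = 6.5 × 10⁻³ → stable
  142–185 m: −αΔT+βΔS = −(2.1 × 10⁻⁴)(-3.0)+(7.1 × 10⁻⁴)(-9.19) = -5.9 × 10⁻³ → UNSTABLE
  185–188 m: −αΔT+βΔS = −(2.1 × 10⁻⁴)(+5.5)+(7.1 × 10⁻⁴)(+6.35) = 3.4 × 10⁻³ → stable
The 142–185 m interval has Δρ < 0: lighter water underlies denser water.

142–185 m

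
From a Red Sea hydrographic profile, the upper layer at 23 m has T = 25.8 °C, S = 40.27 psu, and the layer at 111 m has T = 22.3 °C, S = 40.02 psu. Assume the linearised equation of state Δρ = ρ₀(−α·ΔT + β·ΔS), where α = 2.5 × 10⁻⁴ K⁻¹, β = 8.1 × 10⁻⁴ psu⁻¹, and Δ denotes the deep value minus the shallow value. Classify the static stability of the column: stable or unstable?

ΔT = 22.3 − 25.8 = -3.5 K and ΔS = 40.02 − 40.27 = -0.25 psu (deep − shallow).
−αΔT = 8.75 × 10⁻⁴; βΔS = -2.025 × 10⁻⁴; sum Δρ/ρ₀ = 6.725 × 10⁻⁴.
Δρ/ρ₀ > 0, so Δρ > 0: deeper water is denser → statically stable.

stable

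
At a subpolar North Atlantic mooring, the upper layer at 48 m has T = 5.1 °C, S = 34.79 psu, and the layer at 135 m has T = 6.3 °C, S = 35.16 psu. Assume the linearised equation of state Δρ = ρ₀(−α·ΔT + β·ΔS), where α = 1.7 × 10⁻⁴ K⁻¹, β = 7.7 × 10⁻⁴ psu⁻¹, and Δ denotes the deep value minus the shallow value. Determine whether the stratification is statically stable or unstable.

ΔT = 6.3 − 5.1 = +1.2 K and ΔS = 35.16 − 34.79 = +0.37 psu (deep − shallow).
−αΔT = -2.04 × 10⁻⁴; βΔS = 2.849 × 10⁻⁴; sum Δρ/ρ₀ = 8.09 × 10⁻⁵.
Δρ/ρ₀ > 0, so Δρ > 0: deeper water is denser → statically stable.

stable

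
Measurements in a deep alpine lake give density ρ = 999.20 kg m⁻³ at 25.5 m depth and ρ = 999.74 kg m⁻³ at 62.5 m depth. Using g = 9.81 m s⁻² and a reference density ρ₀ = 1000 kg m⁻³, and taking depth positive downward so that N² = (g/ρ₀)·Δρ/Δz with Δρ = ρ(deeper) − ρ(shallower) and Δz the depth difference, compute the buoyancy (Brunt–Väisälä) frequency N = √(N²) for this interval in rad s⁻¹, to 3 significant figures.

0.0120 rad s⁻¹

Δρ = 999.74 − 999.20 = 0.54 kg m⁻³ over Δz = 62.5 − 25.5 = 37 m.
N² = (9.81/1000) × (0.54/37) = 1.4317 × 10⁻⁴ s⁻².
N = √(1.4317 × 10⁻⁴) = 0.011965 rad s⁻¹ ≈ 0.0120 rad s⁻¹.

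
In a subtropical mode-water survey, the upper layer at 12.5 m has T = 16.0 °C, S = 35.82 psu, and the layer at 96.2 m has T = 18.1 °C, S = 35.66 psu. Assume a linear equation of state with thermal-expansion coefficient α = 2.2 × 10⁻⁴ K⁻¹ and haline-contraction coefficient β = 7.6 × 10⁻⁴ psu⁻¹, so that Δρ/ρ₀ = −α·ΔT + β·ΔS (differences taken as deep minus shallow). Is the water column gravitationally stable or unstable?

ΔT = 18.1 − 16.0 = +2.1 K and ΔS = 35.66 − 35.82 = -0.16 psu (deep − shallow).
−αΔT = -4.62 × 10⁻⁴; βΔS = -1.216 × 10⁻⁴; sum Δρ/ρ₀ = -5.836 × 10⁻⁴.
Δρ/ρ₀ < 0, so Δρ < 0: deeper water is lighter → statically unstable; the column would overturn.

unstable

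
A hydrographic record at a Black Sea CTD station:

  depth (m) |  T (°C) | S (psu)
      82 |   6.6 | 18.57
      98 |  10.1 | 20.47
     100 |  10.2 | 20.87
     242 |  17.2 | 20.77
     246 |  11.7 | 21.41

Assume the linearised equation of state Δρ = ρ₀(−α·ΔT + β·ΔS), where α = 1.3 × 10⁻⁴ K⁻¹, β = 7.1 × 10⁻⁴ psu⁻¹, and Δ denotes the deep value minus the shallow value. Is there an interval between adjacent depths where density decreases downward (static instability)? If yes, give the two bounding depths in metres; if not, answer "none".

Evaluate Δρ/ρ₀ = −αΔT + βΔS across each adjacent pair:
  82–98 m: −αΔT+βΔS = −(1.3 × 10⁻⁴)(+3.5)+(7.1 × 10⁻⁴)(+1.90) = 8.9 × 10⁻⁴ → stable
  98–100 m: −αΔT+βΔS = −(1.3 × 10⁻⁴)(+0.1)+(7.1 × 10⁻⁴)(+0.40) = 2.7 × 10⁻⁴ → stable
  100–242 m: −αΔT+βΔS = −(1.3 × 10⁻⁴)(+7.0)+(7.1 × 10⁻⁴)(-0.10) = -9.8 × 10⁻⁴ → UNSTABLE
  242–246 m: −αΔT+βΔS = −(1.3 × 10⁻⁴)(-5.5)+(7.1 × 10⁻⁴)(+0.64) = 1.2 × 10⁻³ → stable
The 100–242 m interval has Δρ < 0: lighter water underlies denser water.

100–242 m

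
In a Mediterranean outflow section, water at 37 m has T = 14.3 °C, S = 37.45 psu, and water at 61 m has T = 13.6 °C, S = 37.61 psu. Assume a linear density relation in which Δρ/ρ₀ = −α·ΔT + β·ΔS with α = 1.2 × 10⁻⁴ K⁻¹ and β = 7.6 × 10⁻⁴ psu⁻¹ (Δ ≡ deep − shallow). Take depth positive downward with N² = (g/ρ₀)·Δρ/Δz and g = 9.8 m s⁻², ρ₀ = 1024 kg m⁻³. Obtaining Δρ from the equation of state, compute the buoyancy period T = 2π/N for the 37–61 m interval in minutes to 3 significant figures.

ΔT = -0.7 K, ΔS = +0.16 psu (deep − shallow).
Δρ/ρ₀ = −αΔT + βΔS = 8.40 × 10⁻⁵ + 1.216 × 10⁻⁴ = 2.056 × 10⁻⁴, so Δρ ≈ 0.2105 kg m⁻³.
N² = (g/ρ₀)·Δρ/Δz = g·(Δρ/ρ₀)/Δz = 9.8 × 2.056 × 10⁻⁴ / 24 = 8.3953 × 10⁻⁵ s⁻².
N = √(8.3953 × 10⁻⁵) = 9.1626 × 10⁻³ rad s⁻¹ → T = 2π/N = 685.74 s = 11.429 min ≈ 11.4 min.

11.4 min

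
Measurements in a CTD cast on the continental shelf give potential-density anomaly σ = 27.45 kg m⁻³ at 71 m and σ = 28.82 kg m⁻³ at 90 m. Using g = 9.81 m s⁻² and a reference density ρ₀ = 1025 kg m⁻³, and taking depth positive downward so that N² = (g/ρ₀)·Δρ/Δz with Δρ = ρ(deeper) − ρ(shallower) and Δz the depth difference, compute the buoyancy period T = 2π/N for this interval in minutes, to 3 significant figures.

3.99 min

Δρ = 1028.82 − 1027.45 = 1.37 kg m⁻³ over Δz = 90 − 71 = 19 m.
N² = (9.81/1025) × (1.37/19) = 6.9010 × 10⁻⁴ s⁻².
N = √(6.9010 × 10⁻⁴) = 0.026270 rad s⁻¹, so T = 2π/N = 239.18 s = 3.9863 min ≈ 3.99 min.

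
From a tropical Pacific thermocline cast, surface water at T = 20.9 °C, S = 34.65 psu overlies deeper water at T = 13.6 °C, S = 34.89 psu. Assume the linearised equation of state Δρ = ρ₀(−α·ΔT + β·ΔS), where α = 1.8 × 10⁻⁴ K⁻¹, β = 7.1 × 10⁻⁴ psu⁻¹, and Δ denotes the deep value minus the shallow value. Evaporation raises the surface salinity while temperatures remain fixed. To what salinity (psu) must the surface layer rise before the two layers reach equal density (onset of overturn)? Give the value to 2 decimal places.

36.74 psu

Neutral buoyancy requires −α(T_deep − T_surf) + β(S_deep − S_surf′) = 0.
S_surf′ = S_deep − (α/β)·ΔT = 34.89 − (1.8 × 10⁻⁴/7.1 × 10⁻⁴)·(-7.3) = 36.7407 psu.
Increase required: 36.7407 − 34.65 = 2.0907 psu.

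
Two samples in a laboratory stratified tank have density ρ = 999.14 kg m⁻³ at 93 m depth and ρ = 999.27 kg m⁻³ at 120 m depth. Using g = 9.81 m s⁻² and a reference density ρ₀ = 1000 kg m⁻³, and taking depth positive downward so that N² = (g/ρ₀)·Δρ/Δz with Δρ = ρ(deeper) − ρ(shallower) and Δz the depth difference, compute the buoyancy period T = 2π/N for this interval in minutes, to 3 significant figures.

Δρ = 999.27 − 999.14 = 0.13 kg m⁻³ over Δz = 120 − 93 = 27 m.
N² = (9.81/1000) × (0.13/27) = 4.7233 × 10⁻⁵ s⁻².
N = √(4.7233 × 10⁻⁵) = 6.8726 × 10⁻³ rad s⁻¹, so T = 2π/N = 914.24 s = 15.237 min ≈ 15.2 min.

15.2 min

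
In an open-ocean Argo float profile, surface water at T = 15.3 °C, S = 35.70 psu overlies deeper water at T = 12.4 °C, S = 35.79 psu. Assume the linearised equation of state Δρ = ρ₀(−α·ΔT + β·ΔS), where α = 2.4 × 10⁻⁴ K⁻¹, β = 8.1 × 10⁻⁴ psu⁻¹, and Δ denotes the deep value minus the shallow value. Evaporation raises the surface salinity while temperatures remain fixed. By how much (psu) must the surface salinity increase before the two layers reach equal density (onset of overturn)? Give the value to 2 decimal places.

Neutral buoyancy requires −α(T_deep − T_surf) + β(S_deep − S_surf′) = 0.
S_surf′ = S_deep − (α/β)·ΔT = 35.79 − (2.4 × 10⁻⁴/8.1 × 10⁻⁴)·(-2.9) = 36.6493 psu.
Increase required: 36.6493 − 35.70 = 0.9493 psu.

0.95 psu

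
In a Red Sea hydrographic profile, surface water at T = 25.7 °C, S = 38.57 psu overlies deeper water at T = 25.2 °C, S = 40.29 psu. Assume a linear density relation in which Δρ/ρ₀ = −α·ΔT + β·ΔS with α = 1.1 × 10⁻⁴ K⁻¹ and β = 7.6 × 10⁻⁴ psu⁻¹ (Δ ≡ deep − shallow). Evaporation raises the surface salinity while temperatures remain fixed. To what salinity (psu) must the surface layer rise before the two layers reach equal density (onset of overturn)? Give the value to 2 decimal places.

Neutral buoyancy requires −α(T_deep − T_surf) + β(S_deep − S_surf′) = 0.
S_surf′ = S_deep − (α/β)·ΔT = 40.29 − (1.1 × 10⁻⁴/7.6 × 10⁻⁴)·(-0.5) = 40.3624 psu.
Increase required: 40.3624 − 38.57 = 1.7924 psu.

40.36 psu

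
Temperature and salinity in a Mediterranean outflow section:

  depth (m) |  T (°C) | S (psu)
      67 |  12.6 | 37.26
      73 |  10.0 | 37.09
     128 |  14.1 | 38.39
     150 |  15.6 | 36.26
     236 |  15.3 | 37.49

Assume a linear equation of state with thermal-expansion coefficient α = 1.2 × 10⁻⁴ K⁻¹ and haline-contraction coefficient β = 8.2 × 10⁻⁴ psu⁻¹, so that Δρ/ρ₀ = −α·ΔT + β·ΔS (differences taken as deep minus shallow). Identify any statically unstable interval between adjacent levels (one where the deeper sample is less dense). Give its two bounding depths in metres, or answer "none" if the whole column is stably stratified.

Evaluate Δρ/ρ₀ = −αΔT + βΔS across each adjacent pair:
  67–73 m: −αΔT+βΔS = −(1.2 × 10⁻⁴)(-2.6)+(8.2 × 10⁻⁴)(-0.17) = 1.7 × 10⁻⁴ → stable
  73–128 m: −αΔT+βΔS = −(1.2 × 10⁻⁴)(+4.1)+(8.2 × 10⁻⁴)(+1.30) = 5.7 × 10⁻⁴ → stable
  128–150 m: −αΔT+βΔS = −(1.2 × 10⁻⁴)(+1.5)+(8.2 × 10⁻⁴)(-2.13) = -1.9 × 10⁻³ → UNSTABLE
  150–236 m: −αΔT+βΔS = −(1.2 × 10⁻⁴)(-0.3)+(8.2 × 10⁻⁴)(+1.23) = 1.0 × 10⁻³ → stable
The 128–150 m interval has Δρ < 0: lighter water underlies denser water.

128–150 m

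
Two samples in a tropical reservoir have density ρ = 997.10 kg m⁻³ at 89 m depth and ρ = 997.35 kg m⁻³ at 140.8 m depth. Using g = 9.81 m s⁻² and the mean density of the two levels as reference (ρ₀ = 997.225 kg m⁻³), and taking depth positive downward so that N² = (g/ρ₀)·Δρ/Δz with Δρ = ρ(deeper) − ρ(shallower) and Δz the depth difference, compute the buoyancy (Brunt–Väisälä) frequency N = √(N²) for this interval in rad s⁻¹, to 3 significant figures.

Δρ = 997.35 − 997.10 = 0.25 kg m⁻³ over Δz = 140.8 − 89 = 51.8 m.
N² = (9.81/997.225) × (0.25/51.8) = 4.7477 × 10⁻⁵ s⁻².
N = √(4.7477 × 10⁻⁵) = 6.8904 × 10⁻³ rad s⁻¹ ≈ 6.89 × 10⁻³ rad s⁻¹.

6.89 × 10⁻³ rad s⁻¹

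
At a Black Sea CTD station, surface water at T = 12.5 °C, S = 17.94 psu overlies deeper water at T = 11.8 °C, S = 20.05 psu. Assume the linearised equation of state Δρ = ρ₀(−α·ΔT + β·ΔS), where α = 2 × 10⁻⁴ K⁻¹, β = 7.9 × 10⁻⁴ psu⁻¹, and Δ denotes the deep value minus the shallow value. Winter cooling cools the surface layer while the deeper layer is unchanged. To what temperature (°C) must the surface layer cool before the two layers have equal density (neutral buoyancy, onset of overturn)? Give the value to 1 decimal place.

3.5 °C

Neutral buoyancy requires Δρ = 0, i.e. −α(T_deep − T_surf′) + β(S_deep − S_surf) = 0.
T_surf′ = T_deep − (β/α)·ΔS = 11.8 − (7.9 × 10⁻⁴/2 × 10⁻⁴)·(+2.11) = 3.466 °C.
Cooling required: 12.5 − (3.466) = 9.034 °C.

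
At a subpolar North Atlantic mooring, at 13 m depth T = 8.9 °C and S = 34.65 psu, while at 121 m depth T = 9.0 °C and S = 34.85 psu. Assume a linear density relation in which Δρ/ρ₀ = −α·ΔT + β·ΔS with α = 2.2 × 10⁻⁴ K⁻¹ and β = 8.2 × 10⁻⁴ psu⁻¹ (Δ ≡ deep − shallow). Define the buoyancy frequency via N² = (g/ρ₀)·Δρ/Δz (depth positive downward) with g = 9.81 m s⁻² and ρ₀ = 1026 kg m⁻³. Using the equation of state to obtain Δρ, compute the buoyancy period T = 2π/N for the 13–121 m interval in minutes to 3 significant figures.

29.2 min

ΔT = +0.1 K, ΔS = +0.20 psu (deep − shallow).
Δρ/ρ₀ = −αΔT + βΔS = -2.20 × 10⁻⁵ + 1.64 × 10⁻⁴ = 1.42 × 10⁻⁴, so Δρ ≈ 0.1457 kg m⁻³.
N² = (g/ρ₀)·Δρ/Δz = g·(Δρ/ρ₀)/Δz = 9.81 × 1.42 × 10⁻⁴ / 108 = 1.2898 × 10⁻⁵ s⁻².
N = √(1.2898 × 10⁻⁵) = 3.5914 × 10⁻³ rad s⁻¹ → T = 2π/N = 1.7495 × 10³ s = 29.158 min ≈ 29.2 min.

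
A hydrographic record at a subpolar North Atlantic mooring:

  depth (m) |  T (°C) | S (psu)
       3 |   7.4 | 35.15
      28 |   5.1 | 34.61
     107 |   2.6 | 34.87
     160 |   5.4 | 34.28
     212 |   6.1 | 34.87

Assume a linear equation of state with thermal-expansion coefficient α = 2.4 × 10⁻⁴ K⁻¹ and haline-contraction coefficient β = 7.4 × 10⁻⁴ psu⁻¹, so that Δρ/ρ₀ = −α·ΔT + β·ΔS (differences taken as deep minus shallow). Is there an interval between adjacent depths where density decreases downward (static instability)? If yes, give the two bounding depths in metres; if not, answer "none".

107–160 m

Evaluate Δρ/ρ₀ = −αΔT + βΔS across each adjacent pair:
  3–28 m: −αΔT+βΔS = −(2.4 × 10⁻⁴)(-2.3)+(7.4 × 10⁻⁴)(-0.54) = 1.5 × 10⁻⁴ → stable
  28–107 m: −αΔT+βΔS = −(2.4 × 10⁻⁴)(-2.5)+(7.4 × 10⁻⁴)(+0.26) = 7.9 × 10⁻⁴ → stable
  107–160 m: −αΔT+βΔS = −(2.4 × 10⁻⁴)(+2.8)+(7.4 × 10⁻⁴)(-0.59) = -1.1 × 10⁻³ → UNSTABLE
  160–212 m: −αΔT+βΔS = −(2.4 × 10⁻⁴)(+0.7)+(7.4 × 10⁻⁴)(+0.59) = 2.7 × 10⁻⁴ → stable
The 107–160 m interval has Δρ < 0: lighter water underlies denser water.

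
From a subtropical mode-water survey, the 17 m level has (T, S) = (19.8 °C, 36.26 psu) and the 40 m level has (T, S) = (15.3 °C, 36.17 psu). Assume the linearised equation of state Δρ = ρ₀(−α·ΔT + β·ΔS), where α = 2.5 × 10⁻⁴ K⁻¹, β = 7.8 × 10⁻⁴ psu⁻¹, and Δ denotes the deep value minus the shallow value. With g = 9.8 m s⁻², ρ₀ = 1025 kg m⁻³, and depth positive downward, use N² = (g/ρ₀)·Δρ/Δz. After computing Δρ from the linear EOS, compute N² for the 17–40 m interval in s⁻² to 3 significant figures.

ΔT = -4.5 K, ΔS = -0.09 psu (deep − shallow).
Δρ/ρ₀ = −αΔT + βΔS = 1.125 × 10⁻³ − 7.02 × 10⁻⁵ = 1.0548 × 10⁻³, so Δρ ≈ 1.081 kg m⁻³.
N² = (g/ρ₀)·Δρ/Δz = g·(Δρ/ρ₀)/Δz = 9.8 × 1.0548 × 10⁻³ / 23 = 4.4944 × 10⁻⁴ s⁻² ≈ 4.49 × 10⁻⁴ s⁻².

4.49 × 10⁻⁴ s⁻²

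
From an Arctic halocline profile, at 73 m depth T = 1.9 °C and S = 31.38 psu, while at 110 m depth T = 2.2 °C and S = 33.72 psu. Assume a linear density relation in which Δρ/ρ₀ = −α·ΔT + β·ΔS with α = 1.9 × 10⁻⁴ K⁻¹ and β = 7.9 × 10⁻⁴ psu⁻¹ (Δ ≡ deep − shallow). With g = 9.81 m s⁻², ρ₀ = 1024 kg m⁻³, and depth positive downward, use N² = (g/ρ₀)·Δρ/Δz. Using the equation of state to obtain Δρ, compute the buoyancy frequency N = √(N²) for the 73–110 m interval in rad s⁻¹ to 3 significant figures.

0.0218 rad s⁻¹

ΔT = +0.3 K, ΔS = +2.34 psu (deep − shallow).
Δρ/ρ₀ = −αΔT + βΔS = -5.70 × 10⁻⁵ + 1.8486 × 10⁻³ = 1.7916 × 10⁻³, so Δρ ≈ 1.835 kg m⁻³.
N² = (g/ρ₀)·Δρ/Δz = g·(Δρ/ρ₀)/Δz = 9.81 × 1.7916 × 10⁻³ / 37 = 4.7502 × 10⁻⁴ s⁻².
N = √(4.7502 × 10⁻⁴) = 0.021795 rad s⁻¹ ≈ 0.0218 rad s⁻¹.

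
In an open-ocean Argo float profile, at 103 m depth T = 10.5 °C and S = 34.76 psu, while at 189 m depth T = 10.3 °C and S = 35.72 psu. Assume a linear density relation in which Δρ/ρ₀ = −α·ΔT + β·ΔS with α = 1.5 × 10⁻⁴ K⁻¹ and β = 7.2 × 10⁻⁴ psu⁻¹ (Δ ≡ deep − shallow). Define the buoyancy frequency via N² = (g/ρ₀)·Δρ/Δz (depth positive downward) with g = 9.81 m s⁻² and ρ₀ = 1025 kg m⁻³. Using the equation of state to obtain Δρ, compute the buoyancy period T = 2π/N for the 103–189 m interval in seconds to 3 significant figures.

693 s

ΔT = -0.2 K, ΔS = +0.96 psu (deep − shallow).
Δρ/ρ₀ = −αΔT + βΔS = 3.00 × 10⁻⁵ + 6.912 × 10⁻⁴ = 7.212 × 10⁻⁴, so Δρ ≈ 0.7392 kg m⁻³.
N² = (g/ρ₀)·Δρ/Δz = g·(Δρ/ρ₀)/Δz = 9.81 × 7.212 × 10⁻⁴ / 86 = 8.2267 × 10⁻⁵ s⁻².
N = √(8.2267 × 10⁻⁵) = 9.0701 × 10⁻³ rad s⁻¹ → T = 2π/N = 692.74 s ≈ 693 s.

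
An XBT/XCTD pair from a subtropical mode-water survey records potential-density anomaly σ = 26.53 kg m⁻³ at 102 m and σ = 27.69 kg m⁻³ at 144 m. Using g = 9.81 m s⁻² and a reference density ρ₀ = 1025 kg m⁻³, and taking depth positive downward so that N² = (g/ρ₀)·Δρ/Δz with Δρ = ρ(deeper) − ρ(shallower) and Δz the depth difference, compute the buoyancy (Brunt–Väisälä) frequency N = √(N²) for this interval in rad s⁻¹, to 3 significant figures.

0.0163 rad s⁻¹

Δρ = 1027.69 − 1026.53 = 1.16 kg m⁻³ over Δz = 144 − 102 = 42 m.
N² = (9.81/1025) × (1.16/42) = 2.6433 × 10⁻⁴ s⁻².
N = √(2.6433 × 10⁻⁴) = 0.016258 rad s⁻¹ ≈ 0.0163 rad s⁻¹.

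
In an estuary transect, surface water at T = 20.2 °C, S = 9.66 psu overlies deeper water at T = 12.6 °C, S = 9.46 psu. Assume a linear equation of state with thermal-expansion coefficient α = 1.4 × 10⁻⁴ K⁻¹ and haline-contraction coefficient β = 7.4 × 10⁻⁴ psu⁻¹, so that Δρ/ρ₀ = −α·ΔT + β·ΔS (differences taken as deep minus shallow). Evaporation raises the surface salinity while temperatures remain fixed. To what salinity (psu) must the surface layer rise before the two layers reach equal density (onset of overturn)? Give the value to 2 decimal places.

10.90 psu

Neutral buoyancy requires −α(T_deep − T_surf) + β(S_deep − S_surf′) = 0.
S_surf′ = S_deep − (α/β)·ΔT = 9.46 − (1.4 × 10⁻⁴/7.4 × 10⁻⁴)·(-7.6) = 10.8978 psu.
Increase required: 10.8978 − 9.66 = 1.2378 psu.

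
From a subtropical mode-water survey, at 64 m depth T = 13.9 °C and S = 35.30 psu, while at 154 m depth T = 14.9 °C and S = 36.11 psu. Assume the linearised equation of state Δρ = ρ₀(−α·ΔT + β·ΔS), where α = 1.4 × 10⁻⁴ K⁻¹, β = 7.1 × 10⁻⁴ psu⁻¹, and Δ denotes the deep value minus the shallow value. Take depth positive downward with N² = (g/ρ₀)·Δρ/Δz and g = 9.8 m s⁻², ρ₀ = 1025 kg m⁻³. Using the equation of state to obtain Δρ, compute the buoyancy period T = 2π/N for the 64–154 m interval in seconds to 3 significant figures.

913 s

ΔT = +1.0 K, ΔS = +0.81 psu (deep − shallow).
Δρ/ρ₀ = −αΔT + βΔS = -1.40 × 10⁻⁴ + 5.751 × 10⁻⁴ = 4.351 × 10⁻⁴, so Δρ ≈ 0.4460 kg m⁻³.
N² = (g/ρ₀)·Δρ/Δz = g·(Δρ/ρ₀)/Δz = 9.8 × 4.351 × 10⁻⁴ / 90 = 4.7378 × 10⁻⁵ s⁻².
N = √(4.7378 × 10⁻⁵) = 6.8832 × 10⁻³ rad s⁻¹ → T = 2π/N = 912.83 s ≈ 913 s.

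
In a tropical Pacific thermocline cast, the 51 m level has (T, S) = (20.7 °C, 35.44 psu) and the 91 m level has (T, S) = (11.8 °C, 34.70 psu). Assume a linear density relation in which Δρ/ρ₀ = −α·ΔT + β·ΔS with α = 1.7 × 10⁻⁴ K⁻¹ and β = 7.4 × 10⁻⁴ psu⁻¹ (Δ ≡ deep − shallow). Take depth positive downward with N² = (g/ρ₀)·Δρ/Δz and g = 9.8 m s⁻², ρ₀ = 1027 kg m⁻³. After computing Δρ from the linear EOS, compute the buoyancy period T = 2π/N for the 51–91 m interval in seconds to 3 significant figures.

409 s

ΔT = -8.9 K, ΔS = -0.74 psu (deep − shallow).
Δρ/ρ₀ = −αΔT + βΔS = 1.513 × 10⁻³ − 5.476 × 10⁻⁴ = 9.654 × 10⁻⁴, so Δρ ≈ 0.9915 kg m⁻³.
N² = (g/ρ₀)·Δρ/Δz = g·(Δρ/ρ₀)/Δz = 9.8 × 9.654 × 10⁻⁴ / 40 = 2.3652 × 10⁻⁴ s⁻².
N = √(2.3652 × 10⁻⁴) = 0.015379 rad s⁻¹ → T = 2π/N = 408.56 s ≈ 409 s.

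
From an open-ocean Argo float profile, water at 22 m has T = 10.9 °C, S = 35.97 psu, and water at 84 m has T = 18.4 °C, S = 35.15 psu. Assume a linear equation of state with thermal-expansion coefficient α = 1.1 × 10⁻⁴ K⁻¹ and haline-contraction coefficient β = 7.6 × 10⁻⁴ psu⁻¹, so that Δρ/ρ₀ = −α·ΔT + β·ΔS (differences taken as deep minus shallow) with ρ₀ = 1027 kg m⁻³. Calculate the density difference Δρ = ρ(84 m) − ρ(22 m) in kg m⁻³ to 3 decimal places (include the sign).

-1.487 kg m⁻³

ΔT = +7.5 K, ΔS = -0.82 psu (deep − shallow).
Δρ/ρ₀ = −(1.1 × 10⁻⁴)(+7.5) + (7.6 × 10⁻⁴)(-0.82) = -1.4482 × 10⁻³.
Δρ = 1027 × (-1.4482 × 10⁻³) = -1.487 kg m⁻³.
Negative Δρ: lighter below, statically unstable.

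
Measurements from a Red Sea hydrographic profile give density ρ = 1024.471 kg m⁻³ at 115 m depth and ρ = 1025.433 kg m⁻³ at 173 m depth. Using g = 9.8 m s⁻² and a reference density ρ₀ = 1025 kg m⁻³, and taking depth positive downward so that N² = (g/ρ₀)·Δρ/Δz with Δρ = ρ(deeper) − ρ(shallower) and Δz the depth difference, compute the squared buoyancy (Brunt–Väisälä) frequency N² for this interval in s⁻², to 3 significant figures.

Δρ = 1025.433 − 1024.471 = 0.962 kg m⁻³ over Δz = 173 − 115 = 58 m.
N² = (9.8/1025) × (0.962/58) = 1.5858 × 10⁻⁴ s⁻² ≈ 1.59 × 10⁻⁴ s⁻².

1.59 × 10⁻⁴ s⁻²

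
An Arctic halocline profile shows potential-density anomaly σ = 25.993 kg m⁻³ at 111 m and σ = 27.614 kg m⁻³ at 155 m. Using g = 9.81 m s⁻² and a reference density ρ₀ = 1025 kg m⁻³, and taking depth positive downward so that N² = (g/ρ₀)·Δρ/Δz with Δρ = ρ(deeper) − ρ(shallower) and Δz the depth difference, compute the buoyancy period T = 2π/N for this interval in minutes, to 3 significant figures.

Δρ = 1027.614 − 1025.993 = 1.621 kg m⁻³ over Δz = 155 − 111 = 44 m.
N² = (9.81/1025) × (1.621/44) = 3.5259 × 10⁻⁴ s⁻².
N = √(3.5259 × 10⁻⁴) = 0.018777 rad s⁻¹, so T = 2π/N = 334.62 s = 5.5770 min ≈ 5.58 min.
N² > 0, so the interval is statically stable.

5.58 min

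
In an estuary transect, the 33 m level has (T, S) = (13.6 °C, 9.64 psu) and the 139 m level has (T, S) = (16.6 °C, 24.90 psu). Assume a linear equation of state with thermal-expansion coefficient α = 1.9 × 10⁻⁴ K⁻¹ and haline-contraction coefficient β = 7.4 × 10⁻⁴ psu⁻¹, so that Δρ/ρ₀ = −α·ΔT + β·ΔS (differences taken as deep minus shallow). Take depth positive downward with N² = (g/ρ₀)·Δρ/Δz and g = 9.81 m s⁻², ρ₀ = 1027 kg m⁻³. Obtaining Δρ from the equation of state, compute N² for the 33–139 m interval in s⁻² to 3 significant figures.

ΔT = +3.0 K, ΔS = +15.26 psu (deep − shallow).
Δρ/ρ₀ = −αΔT + βΔS = -5.70 × 10⁻⁴ + 0.0112924 = 0.0107224, so Δρ ≈ 11.01 kg m⁻³.
N² = (g/ρ₀)·Δρ/Δz = g·(Δρ/ρ₀)/Δz = 9.81 × 0.0107224 / 106 = 9.9233 × 10⁻⁴ s⁻² ≈ 9.92 × 10⁻⁴ s⁻².

9.92 × 10⁻⁴ s⁻²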